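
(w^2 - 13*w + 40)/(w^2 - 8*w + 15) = (w - 8)/(w - 3)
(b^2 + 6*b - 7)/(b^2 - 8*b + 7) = (b + 7)/(b - 7)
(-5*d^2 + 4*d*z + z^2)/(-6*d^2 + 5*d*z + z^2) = (5*d + z)/(6*d + z)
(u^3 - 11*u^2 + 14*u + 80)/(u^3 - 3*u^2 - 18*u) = (-u^3 + 11*u^2 - 14*u - 80)/(u*(-u^2 + 3*u + 18))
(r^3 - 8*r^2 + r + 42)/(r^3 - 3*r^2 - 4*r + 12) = (r - 7)/(r - 2)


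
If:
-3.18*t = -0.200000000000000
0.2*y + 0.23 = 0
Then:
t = 0.06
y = -1.15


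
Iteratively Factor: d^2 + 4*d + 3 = (d + 1)*(d + 3)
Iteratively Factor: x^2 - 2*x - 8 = (x + 2)*(x - 4)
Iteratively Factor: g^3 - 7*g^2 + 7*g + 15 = (g - 3)*(g^2 - 4*g - 5) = (g - 5)*(g - 3)*(g + 1)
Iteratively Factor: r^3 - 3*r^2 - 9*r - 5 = (r + 1)*(r^2 - 4*r - 5) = (r + 1)^2*(r - 5)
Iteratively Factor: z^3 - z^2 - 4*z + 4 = (z + 2)*(z^2 - 3*z + 2) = (z - 2)*(z + 2)*(z - 1)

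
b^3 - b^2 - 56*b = b*(b - 8)*(b + 7)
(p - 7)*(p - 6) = p^2 - 13*p + 42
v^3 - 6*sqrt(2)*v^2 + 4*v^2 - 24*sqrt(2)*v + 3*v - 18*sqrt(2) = (v + 1)*(v + 3)*(v - 6*sqrt(2))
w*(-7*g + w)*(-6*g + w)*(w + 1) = 42*g^2*w^2 + 42*g^2*w - 13*g*w^3 - 13*g*w^2 + w^4 + w^3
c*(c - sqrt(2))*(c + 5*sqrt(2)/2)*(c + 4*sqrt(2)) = c^4 + 11*sqrt(2)*c^3/2 + 7*c^2 - 20*sqrt(2)*c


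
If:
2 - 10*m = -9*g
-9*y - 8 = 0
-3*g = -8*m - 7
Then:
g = -43/21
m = -23/14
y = -8/9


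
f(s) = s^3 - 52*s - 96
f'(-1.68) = -43.53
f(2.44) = -208.35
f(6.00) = -192.00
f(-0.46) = -72.18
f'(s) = 3*s^2 - 52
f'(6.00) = 56.00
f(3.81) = -238.81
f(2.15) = -197.86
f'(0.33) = -51.67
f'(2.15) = -38.13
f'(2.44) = -34.14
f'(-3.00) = -25.00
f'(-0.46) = -51.37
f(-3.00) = 33.00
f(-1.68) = -13.38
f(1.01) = -147.49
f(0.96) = -145.04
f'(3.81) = -8.45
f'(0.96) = -49.24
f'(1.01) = -48.94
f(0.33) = -113.12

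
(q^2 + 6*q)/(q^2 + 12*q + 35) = q*(q + 6)/(q^2 + 12*q + 35)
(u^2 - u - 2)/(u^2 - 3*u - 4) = (u - 2)/(u - 4)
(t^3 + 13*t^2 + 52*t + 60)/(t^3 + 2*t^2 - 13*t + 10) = (t^2 + 8*t + 12)/(t^2 - 3*t + 2)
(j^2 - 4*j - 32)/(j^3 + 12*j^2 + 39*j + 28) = (j - 8)/(j^2 + 8*j + 7)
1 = 1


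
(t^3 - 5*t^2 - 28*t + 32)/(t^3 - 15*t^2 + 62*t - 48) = (t + 4)/(t - 6)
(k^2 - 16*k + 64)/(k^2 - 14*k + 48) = (k - 8)/(k - 6)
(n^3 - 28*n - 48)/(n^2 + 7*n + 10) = (n^2 - 2*n - 24)/(n + 5)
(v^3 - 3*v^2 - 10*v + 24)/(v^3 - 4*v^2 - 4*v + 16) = (v + 3)/(v + 2)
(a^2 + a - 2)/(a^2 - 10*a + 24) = (a^2 + a - 2)/(a^2 - 10*a + 24)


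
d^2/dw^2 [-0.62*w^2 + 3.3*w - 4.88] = -1.24000000000000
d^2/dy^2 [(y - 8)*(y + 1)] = 2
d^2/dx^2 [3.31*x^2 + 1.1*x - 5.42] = 6.62000000000000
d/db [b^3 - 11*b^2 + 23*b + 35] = 3*b^2 - 22*b + 23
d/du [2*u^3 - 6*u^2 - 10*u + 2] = 6*u^2 - 12*u - 10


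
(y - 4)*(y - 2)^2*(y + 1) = y^4 - 7*y^3 + 12*y^2 + 4*y - 16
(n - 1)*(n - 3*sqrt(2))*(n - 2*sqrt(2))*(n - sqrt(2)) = n^4 - 6*sqrt(2)*n^3 - n^3 + 6*sqrt(2)*n^2 + 22*n^2 - 22*n - 12*sqrt(2)*n + 12*sqrt(2)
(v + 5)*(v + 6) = v^2 + 11*v + 30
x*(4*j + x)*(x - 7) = 4*j*x^2 - 28*j*x + x^3 - 7*x^2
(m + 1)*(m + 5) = m^2 + 6*m + 5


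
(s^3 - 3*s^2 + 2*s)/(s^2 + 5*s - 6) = s*(s - 2)/(s + 6)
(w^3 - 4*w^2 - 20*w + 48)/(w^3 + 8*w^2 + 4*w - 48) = (w - 6)/(w + 6)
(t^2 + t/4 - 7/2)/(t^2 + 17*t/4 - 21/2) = (t + 2)/(t + 6)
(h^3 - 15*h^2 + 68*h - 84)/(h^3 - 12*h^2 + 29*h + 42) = (h - 2)/(h + 1)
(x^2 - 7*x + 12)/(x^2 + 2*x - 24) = (x - 3)/(x + 6)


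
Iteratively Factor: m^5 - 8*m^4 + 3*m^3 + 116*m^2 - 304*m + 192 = (m + 4)*(m^4 - 12*m^3 + 51*m^2 - 88*m + 48) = (m - 4)*(m + 4)*(m^3 - 8*m^2 + 19*m - 12) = (m - 4)*(m - 3)*(m + 4)*(m^2 - 5*m + 4) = (m - 4)^2*(m - 3)*(m + 4)*(m - 1)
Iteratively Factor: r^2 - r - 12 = (r - 4)*(r + 3)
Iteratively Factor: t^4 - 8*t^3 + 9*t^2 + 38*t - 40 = (t + 2)*(t^3 - 10*t^2 + 29*t - 20) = (t - 5)*(t + 2)*(t^2 - 5*t + 4) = (t - 5)*(t - 4)*(t + 2)*(t - 1)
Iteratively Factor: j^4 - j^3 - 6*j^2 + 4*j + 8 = (j + 1)*(j^3 - 2*j^2 - 4*j + 8) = (j - 2)*(j + 1)*(j^2 - 4) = (j - 2)^2*(j + 1)*(j + 2)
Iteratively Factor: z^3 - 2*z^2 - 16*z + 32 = (z - 2)*(z^2 - 16) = (z - 2)*(z + 4)*(z - 4)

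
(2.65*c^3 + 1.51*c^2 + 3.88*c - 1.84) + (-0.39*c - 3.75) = 2.65*c^3 + 1.51*c^2 + 3.49*c - 5.59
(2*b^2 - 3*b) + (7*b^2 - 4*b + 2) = 9*b^2 - 7*b + 2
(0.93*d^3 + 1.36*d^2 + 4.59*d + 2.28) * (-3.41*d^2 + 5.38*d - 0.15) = -3.1713*d^5 + 0.365799999999999*d^4 - 8.4746*d^3 + 16.7154*d^2 + 11.5779*d - 0.342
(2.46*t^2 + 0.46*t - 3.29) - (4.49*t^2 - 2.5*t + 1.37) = -2.03*t^2 + 2.96*t - 4.66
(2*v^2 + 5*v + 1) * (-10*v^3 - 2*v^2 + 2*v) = -20*v^5 - 54*v^4 - 16*v^3 + 8*v^2 + 2*v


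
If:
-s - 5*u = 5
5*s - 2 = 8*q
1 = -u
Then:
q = -1/4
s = 0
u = -1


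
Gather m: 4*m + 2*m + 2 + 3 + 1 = 6*m + 6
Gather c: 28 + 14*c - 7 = 14*c + 21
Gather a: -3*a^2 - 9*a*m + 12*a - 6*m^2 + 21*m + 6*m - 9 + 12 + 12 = -3*a^2 + a*(12 - 9*m) - 6*m^2 + 27*m + 15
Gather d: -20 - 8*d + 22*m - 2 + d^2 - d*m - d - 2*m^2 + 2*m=d^2 + d*(-m - 9) - 2*m^2 + 24*m - 22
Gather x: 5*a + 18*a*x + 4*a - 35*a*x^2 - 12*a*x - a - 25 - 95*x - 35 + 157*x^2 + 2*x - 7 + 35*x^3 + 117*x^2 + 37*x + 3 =8*a + 35*x^3 + x^2*(274 - 35*a) + x*(6*a - 56) - 64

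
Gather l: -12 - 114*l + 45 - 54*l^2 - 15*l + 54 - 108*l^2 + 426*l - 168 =-162*l^2 + 297*l - 81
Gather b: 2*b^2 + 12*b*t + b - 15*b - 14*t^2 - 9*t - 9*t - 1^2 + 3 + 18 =2*b^2 + b*(12*t - 14) - 14*t^2 - 18*t + 20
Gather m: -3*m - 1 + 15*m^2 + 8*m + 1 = 15*m^2 + 5*m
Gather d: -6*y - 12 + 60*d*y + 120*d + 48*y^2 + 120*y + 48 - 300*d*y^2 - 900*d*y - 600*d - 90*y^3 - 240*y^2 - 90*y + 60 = d*(-300*y^2 - 840*y - 480) - 90*y^3 - 192*y^2 + 24*y + 96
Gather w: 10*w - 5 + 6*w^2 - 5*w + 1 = 6*w^2 + 5*w - 4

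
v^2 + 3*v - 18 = (v - 3)*(v + 6)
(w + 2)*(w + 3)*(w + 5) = w^3 + 10*w^2 + 31*w + 30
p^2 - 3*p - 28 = (p - 7)*(p + 4)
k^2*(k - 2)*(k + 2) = k^4 - 4*k^2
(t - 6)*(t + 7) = t^2 + t - 42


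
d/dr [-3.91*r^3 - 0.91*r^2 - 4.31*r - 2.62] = -11.73*r^2 - 1.82*r - 4.31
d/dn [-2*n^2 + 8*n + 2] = 8 - 4*n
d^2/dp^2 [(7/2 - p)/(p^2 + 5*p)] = (3*p*(p + 5)*(2*p + 1) - (2*p - 7)*(2*p + 5)^2)/(p^3*(p + 5)^3)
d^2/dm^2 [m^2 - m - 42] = 2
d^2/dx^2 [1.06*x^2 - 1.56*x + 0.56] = 2.12000000000000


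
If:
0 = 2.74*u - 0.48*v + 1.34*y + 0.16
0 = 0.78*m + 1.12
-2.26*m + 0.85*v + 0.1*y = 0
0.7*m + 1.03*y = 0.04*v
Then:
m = -1.44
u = -1.15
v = -3.91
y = 0.82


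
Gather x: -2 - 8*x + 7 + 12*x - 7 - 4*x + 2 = 0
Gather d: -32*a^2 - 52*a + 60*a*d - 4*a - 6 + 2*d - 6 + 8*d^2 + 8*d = -32*a^2 - 56*a + 8*d^2 + d*(60*a + 10) - 12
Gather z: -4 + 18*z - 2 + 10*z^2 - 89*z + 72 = 10*z^2 - 71*z + 66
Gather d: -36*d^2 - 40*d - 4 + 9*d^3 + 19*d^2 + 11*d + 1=9*d^3 - 17*d^2 - 29*d - 3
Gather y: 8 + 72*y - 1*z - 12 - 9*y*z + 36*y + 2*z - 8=y*(108 - 9*z) + z - 12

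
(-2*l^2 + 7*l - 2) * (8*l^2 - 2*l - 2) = -16*l^4 + 60*l^3 - 26*l^2 - 10*l + 4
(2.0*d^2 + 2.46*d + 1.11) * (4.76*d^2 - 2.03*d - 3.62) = 9.52*d^4 + 7.6496*d^3 - 6.9502*d^2 - 11.1585*d - 4.0182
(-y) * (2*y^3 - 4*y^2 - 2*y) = -2*y^4 + 4*y^3 + 2*y^2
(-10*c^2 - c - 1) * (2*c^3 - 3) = -20*c^5 - 2*c^4 - 2*c^3 + 30*c^2 + 3*c + 3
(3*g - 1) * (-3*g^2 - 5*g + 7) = -9*g^3 - 12*g^2 + 26*g - 7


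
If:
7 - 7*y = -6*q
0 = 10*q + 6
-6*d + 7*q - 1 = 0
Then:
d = -13/15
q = -3/5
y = 17/35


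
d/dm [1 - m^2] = -2*m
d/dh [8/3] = 0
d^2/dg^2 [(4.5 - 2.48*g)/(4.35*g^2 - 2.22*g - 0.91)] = ((2.48*g - 4.5)*(8.7*g - 2.22)*(17.4*g - 4.44) + (64.728*g - 50.1612)*(-4.35*g^2 + 2.22*g + 0.91))/(-4.35*g^2 + 2.22*g + 0.91)^3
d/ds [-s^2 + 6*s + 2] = 6 - 2*s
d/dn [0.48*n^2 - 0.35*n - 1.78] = 0.96*n - 0.35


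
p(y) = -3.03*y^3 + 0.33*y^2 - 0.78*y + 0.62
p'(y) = -9.09*y^2 + 0.66*y - 0.78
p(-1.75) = 19.23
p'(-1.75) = -29.77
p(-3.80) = 174.61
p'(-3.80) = -134.55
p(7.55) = -1290.48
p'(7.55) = -513.95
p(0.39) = 0.19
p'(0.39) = -1.91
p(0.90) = -2.02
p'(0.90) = -7.55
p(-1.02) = 4.97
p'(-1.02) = -10.91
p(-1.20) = 7.27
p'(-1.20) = -14.66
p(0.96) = -2.51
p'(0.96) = -8.52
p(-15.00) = 10312.82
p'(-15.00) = -2055.93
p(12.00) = -5197.06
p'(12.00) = -1301.82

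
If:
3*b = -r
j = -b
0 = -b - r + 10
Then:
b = -5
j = 5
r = 15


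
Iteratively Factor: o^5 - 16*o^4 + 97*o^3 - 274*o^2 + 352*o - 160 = (o - 5)*(o^4 - 11*o^3 + 42*o^2 - 64*o + 32) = (o - 5)*(o - 2)*(o^3 - 9*o^2 + 24*o - 16) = (o - 5)*(o - 4)*(o - 2)*(o^2 - 5*o + 4) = (o - 5)*(o - 4)^2*(o - 2)*(o - 1)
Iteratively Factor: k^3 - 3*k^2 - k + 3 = (k + 1)*(k^2 - 4*k + 3) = (k - 1)*(k + 1)*(k - 3)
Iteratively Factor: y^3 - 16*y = (y - 4)*(y^2 + 4*y) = (y - 4)*(y + 4)*(y)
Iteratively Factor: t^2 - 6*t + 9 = (t - 3)*(t - 3)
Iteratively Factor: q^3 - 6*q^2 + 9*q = (q)*(q^2 - 6*q + 9) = q*(q - 3)*(q - 3)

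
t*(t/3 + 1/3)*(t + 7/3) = t^3/3 + 10*t^2/9 + 7*t/9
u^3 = u^3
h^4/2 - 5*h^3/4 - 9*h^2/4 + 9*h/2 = h*(h/2 + 1)*(h - 3)*(h - 3/2)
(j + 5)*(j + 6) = j^2 + 11*j + 30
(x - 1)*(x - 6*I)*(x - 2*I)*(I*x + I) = I*x^4 + 8*x^3 - 13*I*x^2 - 8*x + 12*I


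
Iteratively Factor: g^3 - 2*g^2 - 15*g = (g - 5)*(g^2 + 3*g) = g*(g - 5)*(g + 3)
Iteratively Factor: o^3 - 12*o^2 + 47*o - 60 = (o - 4)*(o^2 - 8*o + 15) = (o - 4)*(o - 3)*(o - 5)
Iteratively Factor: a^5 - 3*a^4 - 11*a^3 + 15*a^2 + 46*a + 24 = (a - 3)*(a^4 - 11*a^2 - 18*a - 8) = (a - 3)*(a + 1)*(a^3 - a^2 - 10*a - 8) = (a - 4)*(a - 3)*(a + 1)*(a^2 + 3*a + 2) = (a - 4)*(a - 3)*(a + 1)*(a + 2)*(a + 1)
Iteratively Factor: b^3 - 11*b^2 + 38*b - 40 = (b - 5)*(b^2 - 6*b + 8) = (b - 5)*(b - 2)*(b - 4)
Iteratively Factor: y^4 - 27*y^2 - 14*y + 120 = (y + 3)*(y^3 - 3*y^2 - 18*y + 40) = (y - 5)*(y + 3)*(y^2 + 2*y - 8) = (y - 5)*(y + 3)*(y + 4)*(y - 2)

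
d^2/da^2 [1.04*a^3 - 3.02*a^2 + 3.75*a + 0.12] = 6.24*a - 6.04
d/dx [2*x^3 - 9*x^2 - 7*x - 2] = 6*x^2 - 18*x - 7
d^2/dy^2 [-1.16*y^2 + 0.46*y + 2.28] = -2.32000000000000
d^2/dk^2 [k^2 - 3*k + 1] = 2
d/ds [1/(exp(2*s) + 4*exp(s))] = 2*(-exp(s) - 2)*exp(-s)/(exp(s) + 4)^2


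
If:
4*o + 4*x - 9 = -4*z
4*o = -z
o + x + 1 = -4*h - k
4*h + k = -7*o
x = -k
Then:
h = -25/48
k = -11/2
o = 13/12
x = 11/2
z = -13/3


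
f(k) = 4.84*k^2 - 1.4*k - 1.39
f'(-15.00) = -146.60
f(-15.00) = 1108.61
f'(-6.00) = -59.48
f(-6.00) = 181.25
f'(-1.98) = -20.57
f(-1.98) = 20.36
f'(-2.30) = -23.66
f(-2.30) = 27.43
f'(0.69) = 5.28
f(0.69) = -0.05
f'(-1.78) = -18.63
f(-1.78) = 16.44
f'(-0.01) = -1.50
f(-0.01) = -1.38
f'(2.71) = 24.83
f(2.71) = 30.36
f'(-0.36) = -4.88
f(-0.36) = -0.26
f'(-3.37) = -34.02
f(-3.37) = 58.30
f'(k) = 9.68*k - 1.4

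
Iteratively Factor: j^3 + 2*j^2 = (j)*(j^2 + 2*j) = j*(j + 2)*(j)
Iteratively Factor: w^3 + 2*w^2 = (w)*(w^2 + 2*w) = w*(w + 2)*(w)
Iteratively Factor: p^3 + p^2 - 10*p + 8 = (p + 4)*(p^2 - 3*p + 2) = (p - 1)*(p + 4)*(p - 2)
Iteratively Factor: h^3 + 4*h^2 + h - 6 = (h - 1)*(h^2 + 5*h + 6) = (h - 1)*(h + 2)*(h + 3)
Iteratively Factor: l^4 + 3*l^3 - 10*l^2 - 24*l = (l)*(l^3 + 3*l^2 - 10*l - 24) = l*(l + 4)*(l^2 - l - 6) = l*(l - 3)*(l + 4)*(l + 2)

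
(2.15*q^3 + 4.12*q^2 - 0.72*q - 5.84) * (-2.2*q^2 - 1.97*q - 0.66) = -4.73*q^5 - 13.2995*q^4 - 7.9514*q^3 + 11.5472*q^2 + 11.98*q + 3.8544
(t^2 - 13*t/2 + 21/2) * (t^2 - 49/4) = t^4 - 13*t^3/2 - 7*t^2/4 + 637*t/8 - 1029/8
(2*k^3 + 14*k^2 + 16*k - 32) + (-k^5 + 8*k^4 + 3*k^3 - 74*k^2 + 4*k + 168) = -k^5 + 8*k^4 + 5*k^3 - 60*k^2 + 20*k + 136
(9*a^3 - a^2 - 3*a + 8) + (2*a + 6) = 9*a^3 - a^2 - a + 14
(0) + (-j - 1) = -j - 1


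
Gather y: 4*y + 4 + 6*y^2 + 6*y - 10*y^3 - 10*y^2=-10*y^3 - 4*y^2 + 10*y + 4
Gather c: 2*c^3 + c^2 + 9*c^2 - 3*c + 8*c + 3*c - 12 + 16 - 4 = 2*c^3 + 10*c^2 + 8*c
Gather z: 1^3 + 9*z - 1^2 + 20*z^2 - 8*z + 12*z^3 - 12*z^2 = 12*z^3 + 8*z^2 + z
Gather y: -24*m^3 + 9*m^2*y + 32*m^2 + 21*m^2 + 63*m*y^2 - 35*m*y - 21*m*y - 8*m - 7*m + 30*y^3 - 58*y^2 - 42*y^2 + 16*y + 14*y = -24*m^3 + 53*m^2 - 15*m + 30*y^3 + y^2*(63*m - 100) + y*(9*m^2 - 56*m + 30)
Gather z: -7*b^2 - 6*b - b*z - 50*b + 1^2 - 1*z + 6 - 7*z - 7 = -7*b^2 - 56*b + z*(-b - 8)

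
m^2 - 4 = (m - 2)*(m + 2)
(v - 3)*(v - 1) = v^2 - 4*v + 3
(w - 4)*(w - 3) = w^2 - 7*w + 12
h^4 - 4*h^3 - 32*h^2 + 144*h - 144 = (h - 6)*(h - 2)^2*(h + 6)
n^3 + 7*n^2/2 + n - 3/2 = (n - 1/2)*(n + 1)*(n + 3)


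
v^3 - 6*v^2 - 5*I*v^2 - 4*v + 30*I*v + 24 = (v - 6)*(v - 4*I)*(v - I)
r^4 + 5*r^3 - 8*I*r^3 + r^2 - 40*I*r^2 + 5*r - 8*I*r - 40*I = (r + 5)*(r - 8*I)*(r - I)*(r + I)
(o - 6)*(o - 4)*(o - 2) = o^3 - 12*o^2 + 44*o - 48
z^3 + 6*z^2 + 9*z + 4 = (z + 1)^2*(z + 4)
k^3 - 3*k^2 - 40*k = k*(k - 8)*(k + 5)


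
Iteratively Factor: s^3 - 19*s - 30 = (s - 5)*(s^2 + 5*s + 6) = (s - 5)*(s + 3)*(s + 2)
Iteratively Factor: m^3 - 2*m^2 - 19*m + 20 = (m - 1)*(m^2 - m - 20) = (m - 5)*(m - 1)*(m + 4)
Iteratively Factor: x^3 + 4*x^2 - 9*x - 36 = (x - 3)*(x^2 + 7*x + 12) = (x - 3)*(x + 4)*(x + 3)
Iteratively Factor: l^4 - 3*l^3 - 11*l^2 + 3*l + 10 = (l - 5)*(l^3 + 2*l^2 - l - 2) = (l - 5)*(l - 1)*(l^2 + 3*l + 2) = (l - 5)*(l - 1)*(l + 1)*(l + 2)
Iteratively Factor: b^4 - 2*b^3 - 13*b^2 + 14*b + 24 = (b + 1)*(b^3 - 3*b^2 - 10*b + 24) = (b - 2)*(b + 1)*(b^2 - b - 12) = (b - 2)*(b + 1)*(b + 3)*(b - 4)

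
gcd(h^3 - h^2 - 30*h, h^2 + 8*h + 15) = h + 5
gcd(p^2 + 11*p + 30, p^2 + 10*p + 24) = p + 6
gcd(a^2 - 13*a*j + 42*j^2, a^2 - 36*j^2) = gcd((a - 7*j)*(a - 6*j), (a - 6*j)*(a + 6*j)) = a - 6*j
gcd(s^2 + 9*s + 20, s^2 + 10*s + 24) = s + 4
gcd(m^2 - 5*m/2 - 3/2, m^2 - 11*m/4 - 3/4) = m - 3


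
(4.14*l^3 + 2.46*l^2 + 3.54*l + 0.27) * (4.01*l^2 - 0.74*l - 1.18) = 16.6014*l^5 + 6.801*l^4 + 7.4898*l^3 - 4.4397*l^2 - 4.377*l - 0.3186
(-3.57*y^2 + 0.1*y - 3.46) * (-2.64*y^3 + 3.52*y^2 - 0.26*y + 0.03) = 9.4248*y^5 - 12.8304*y^4 + 10.4146*y^3 - 12.3123*y^2 + 0.9026*y - 0.1038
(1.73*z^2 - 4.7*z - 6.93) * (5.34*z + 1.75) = 9.2382*z^3 - 22.0705*z^2 - 45.2312*z - 12.1275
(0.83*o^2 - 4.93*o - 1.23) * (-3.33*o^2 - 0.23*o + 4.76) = -2.7639*o^4 + 16.226*o^3 + 9.1806*o^2 - 23.1839*o - 5.8548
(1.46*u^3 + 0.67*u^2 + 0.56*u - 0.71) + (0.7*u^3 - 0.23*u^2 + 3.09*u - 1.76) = 2.16*u^3 + 0.44*u^2 + 3.65*u - 2.47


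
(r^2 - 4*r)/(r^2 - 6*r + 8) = r/(r - 2)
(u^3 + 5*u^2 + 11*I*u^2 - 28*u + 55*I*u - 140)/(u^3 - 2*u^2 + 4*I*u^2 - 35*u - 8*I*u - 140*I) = (u + 7*I)/(u - 7)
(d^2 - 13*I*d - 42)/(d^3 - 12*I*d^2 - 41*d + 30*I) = (d - 7*I)/(d^2 - 6*I*d - 5)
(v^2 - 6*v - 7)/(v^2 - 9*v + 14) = (v + 1)/(v - 2)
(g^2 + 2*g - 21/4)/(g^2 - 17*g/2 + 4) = (4*g^2 + 8*g - 21)/(2*(2*g^2 - 17*g + 8))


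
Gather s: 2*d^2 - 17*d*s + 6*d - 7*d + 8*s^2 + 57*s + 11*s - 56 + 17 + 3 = 2*d^2 - d + 8*s^2 + s*(68 - 17*d) - 36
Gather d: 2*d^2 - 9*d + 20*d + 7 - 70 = 2*d^2 + 11*d - 63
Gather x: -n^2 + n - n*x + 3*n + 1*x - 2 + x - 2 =-n^2 + 4*n + x*(2 - n) - 4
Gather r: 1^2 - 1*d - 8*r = -d - 8*r + 1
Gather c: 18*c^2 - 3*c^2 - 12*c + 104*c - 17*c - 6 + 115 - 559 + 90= 15*c^2 + 75*c - 360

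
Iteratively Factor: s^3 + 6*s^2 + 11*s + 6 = (s + 1)*(s^2 + 5*s + 6) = (s + 1)*(s + 3)*(s + 2)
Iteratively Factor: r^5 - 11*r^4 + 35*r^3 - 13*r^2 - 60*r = (r)*(r^4 - 11*r^3 + 35*r^2 - 13*r - 60) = r*(r - 5)*(r^3 - 6*r^2 + 5*r + 12) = r*(r - 5)*(r + 1)*(r^2 - 7*r + 12) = r*(r - 5)*(r - 4)*(r + 1)*(r - 3)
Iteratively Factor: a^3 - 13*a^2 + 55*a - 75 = (a - 5)*(a^2 - 8*a + 15) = (a - 5)*(a - 3)*(a - 5)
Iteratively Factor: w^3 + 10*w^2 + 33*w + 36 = (w + 4)*(w^2 + 6*w + 9) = (w + 3)*(w + 4)*(w + 3)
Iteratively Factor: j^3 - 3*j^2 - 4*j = (j + 1)*(j^2 - 4*j) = (j - 4)*(j + 1)*(j)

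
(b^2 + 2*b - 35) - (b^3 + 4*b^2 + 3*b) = -b^3 - 3*b^2 - b - 35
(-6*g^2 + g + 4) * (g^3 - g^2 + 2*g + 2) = -6*g^5 + 7*g^4 - 9*g^3 - 14*g^2 + 10*g + 8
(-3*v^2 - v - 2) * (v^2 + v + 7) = -3*v^4 - 4*v^3 - 24*v^2 - 9*v - 14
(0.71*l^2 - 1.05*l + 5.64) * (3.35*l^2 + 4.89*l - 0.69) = 2.3785*l^4 - 0.0456000000000003*l^3 + 13.2696*l^2 + 28.3041*l - 3.8916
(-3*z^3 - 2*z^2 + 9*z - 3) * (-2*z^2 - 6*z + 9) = 6*z^5 + 22*z^4 - 33*z^3 - 66*z^2 + 99*z - 27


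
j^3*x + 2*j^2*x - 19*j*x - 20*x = (j - 4)*(j + 5)*(j*x + x)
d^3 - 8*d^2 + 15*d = d*(d - 5)*(d - 3)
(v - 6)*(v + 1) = v^2 - 5*v - 6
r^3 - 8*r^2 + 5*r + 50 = (r - 5)^2*(r + 2)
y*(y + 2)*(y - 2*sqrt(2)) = y^3 - 2*sqrt(2)*y^2 + 2*y^2 - 4*sqrt(2)*y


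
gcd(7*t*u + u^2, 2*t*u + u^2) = u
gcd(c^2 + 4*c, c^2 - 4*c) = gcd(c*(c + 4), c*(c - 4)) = c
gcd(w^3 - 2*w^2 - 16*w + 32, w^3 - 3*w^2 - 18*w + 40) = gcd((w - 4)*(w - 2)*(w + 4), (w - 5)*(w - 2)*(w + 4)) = w^2 + 2*w - 8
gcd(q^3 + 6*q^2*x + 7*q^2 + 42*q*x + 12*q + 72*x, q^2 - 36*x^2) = q + 6*x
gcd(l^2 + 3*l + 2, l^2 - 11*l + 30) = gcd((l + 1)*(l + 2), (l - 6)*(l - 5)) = 1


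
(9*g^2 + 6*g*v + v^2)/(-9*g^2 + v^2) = (3*g + v)/(-3*g + v)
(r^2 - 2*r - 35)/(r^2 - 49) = (r + 5)/(r + 7)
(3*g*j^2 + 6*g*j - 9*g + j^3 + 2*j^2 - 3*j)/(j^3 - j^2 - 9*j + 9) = (3*g + j)/(j - 3)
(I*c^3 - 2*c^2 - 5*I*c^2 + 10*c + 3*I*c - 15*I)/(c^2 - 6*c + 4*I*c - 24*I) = (I*c^3 + c^2*(-2 - 5*I) + c*(10 + 3*I) - 15*I)/(c^2 + c*(-6 + 4*I) - 24*I)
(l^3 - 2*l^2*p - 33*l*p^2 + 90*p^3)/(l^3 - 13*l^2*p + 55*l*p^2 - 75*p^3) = (-l - 6*p)/(-l + 5*p)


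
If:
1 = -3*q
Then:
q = -1/3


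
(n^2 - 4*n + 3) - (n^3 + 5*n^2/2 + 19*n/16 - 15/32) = -n^3 - 3*n^2/2 - 83*n/16 + 111/32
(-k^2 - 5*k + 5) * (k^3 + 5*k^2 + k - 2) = -k^5 - 10*k^4 - 21*k^3 + 22*k^2 + 15*k - 10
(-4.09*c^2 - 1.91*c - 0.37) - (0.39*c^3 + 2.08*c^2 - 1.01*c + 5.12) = -0.39*c^3 - 6.17*c^2 - 0.9*c - 5.49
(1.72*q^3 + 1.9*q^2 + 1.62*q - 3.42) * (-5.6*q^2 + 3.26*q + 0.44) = -9.632*q^5 - 5.0328*q^4 - 2.1212*q^3 + 25.2692*q^2 - 10.4364*q - 1.5048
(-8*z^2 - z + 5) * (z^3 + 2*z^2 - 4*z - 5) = -8*z^5 - 17*z^4 + 35*z^3 + 54*z^2 - 15*z - 25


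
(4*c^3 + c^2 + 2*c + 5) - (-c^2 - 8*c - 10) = 4*c^3 + 2*c^2 + 10*c + 15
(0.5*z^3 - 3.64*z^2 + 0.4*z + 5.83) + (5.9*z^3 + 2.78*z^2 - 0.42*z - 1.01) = 6.4*z^3 - 0.86*z^2 - 0.02*z + 4.82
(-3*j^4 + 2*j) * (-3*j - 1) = 9*j^5 + 3*j^4 - 6*j^2 - 2*j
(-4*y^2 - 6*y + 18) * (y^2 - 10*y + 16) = -4*y^4 + 34*y^3 + 14*y^2 - 276*y + 288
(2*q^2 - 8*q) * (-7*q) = -14*q^3 + 56*q^2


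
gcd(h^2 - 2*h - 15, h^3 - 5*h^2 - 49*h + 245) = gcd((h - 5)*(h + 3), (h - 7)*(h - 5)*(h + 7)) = h - 5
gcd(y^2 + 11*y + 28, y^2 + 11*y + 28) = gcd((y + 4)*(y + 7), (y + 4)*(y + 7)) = y^2 + 11*y + 28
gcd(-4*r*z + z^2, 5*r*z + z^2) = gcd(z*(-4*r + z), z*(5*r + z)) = z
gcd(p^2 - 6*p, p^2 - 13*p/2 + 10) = 1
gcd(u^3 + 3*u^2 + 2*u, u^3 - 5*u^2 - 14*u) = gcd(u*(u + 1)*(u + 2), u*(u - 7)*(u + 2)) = u^2 + 2*u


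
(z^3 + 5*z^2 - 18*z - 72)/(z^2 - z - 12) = z + 6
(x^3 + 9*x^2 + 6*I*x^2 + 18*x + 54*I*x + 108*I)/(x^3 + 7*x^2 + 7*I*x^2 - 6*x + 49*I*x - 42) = (x^2 + 9*x + 18)/(x^2 + x*(7 + I) + 7*I)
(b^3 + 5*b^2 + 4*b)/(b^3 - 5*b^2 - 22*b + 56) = b*(b + 1)/(b^2 - 9*b + 14)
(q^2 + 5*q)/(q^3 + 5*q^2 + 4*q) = (q + 5)/(q^2 + 5*q + 4)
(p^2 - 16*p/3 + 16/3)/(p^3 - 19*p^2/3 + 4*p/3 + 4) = (3*p^2 - 16*p + 16)/(3*p^3 - 19*p^2 + 4*p + 12)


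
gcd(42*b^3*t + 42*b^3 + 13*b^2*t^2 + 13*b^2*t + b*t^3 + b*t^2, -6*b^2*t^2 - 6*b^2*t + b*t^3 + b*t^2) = b*t + b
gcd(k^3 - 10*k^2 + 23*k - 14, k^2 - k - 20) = 1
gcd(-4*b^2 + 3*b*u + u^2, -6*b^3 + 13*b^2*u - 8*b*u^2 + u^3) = -b + u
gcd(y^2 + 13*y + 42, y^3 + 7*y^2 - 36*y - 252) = y^2 + 13*y + 42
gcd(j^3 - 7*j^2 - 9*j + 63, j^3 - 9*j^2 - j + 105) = j^2 - 4*j - 21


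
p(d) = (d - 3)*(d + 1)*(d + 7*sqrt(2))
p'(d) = (d - 3)*(d + 1) + (d - 3)*(d + 7*sqrt(2)) + (d + 1)*(d + 7*sqrt(2)) = 3*d^2 - 4*d + 14*sqrt(2)*d - 14*sqrt(2) - 3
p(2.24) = -29.89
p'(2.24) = 27.64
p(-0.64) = -12.13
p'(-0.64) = -31.68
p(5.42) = 238.01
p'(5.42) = 150.96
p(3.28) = 15.79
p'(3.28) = 61.30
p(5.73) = 287.16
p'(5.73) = 166.23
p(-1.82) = 31.93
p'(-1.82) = -41.62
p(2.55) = -19.89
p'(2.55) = 37.00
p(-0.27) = -22.99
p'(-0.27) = -26.85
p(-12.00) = -346.58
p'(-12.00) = 219.61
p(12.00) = 2562.24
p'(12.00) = 598.79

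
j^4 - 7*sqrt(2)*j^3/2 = j^3*(j - 7*sqrt(2)/2)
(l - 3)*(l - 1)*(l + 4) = l^3 - 13*l + 12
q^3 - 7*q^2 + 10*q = q*(q - 5)*(q - 2)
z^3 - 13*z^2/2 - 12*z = z*(z - 8)*(z + 3/2)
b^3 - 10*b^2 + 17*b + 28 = (b - 7)*(b - 4)*(b + 1)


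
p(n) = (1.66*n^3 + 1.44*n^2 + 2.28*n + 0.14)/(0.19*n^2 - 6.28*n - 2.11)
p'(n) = (6.28 - 0.38*n)*(1.66*n^3 + 1.44*n^2 + 2.28*n + 0.14)/(0.19*n^2 - 6.28*n - 2.11)^2 + (4.98*n^2 + 2.88*n + 2.28)/(0.19*n^2 - 6.28*n - 2.11)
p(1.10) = -0.75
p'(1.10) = -0.80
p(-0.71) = -0.55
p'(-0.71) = -0.35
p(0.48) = -0.34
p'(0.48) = -0.53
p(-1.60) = -0.79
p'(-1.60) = 0.59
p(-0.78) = -0.53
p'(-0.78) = -0.15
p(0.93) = -0.62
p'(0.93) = -0.72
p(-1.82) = -0.93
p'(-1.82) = 0.71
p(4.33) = -6.67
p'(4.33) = -3.00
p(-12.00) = -26.72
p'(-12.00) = 3.93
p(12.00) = -61.93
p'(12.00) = -12.92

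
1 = 1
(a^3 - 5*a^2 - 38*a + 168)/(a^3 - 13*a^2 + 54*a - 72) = (a^2 - a - 42)/(a^2 - 9*a + 18)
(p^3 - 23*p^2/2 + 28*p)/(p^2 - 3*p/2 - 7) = p*(p - 8)/(p + 2)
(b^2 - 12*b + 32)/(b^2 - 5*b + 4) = (b - 8)/(b - 1)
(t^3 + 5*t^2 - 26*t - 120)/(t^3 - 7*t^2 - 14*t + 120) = (t + 6)/(t - 6)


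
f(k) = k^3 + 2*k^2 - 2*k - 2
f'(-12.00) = 382.00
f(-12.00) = -1418.00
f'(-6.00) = 82.00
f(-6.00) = -134.00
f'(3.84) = 57.60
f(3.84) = 76.43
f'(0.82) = 3.30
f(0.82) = -1.74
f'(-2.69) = 8.95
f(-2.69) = -1.61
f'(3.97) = 61.16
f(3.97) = 84.15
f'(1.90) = 16.43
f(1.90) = 8.28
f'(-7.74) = 146.76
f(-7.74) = -330.39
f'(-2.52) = 6.97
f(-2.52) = -0.26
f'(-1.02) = -2.96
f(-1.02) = 1.06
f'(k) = 3*k^2 + 4*k - 2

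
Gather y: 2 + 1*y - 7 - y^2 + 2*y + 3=-y^2 + 3*y - 2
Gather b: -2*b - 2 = -2*b - 2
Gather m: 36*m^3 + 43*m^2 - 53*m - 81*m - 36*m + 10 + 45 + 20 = 36*m^3 + 43*m^2 - 170*m + 75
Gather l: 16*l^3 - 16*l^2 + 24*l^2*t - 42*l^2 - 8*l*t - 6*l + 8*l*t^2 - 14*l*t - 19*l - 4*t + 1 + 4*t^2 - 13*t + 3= 16*l^3 + l^2*(24*t - 58) + l*(8*t^2 - 22*t - 25) + 4*t^2 - 17*t + 4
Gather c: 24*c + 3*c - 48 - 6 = 27*c - 54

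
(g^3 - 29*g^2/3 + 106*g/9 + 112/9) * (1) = g^3 - 29*g^2/3 + 106*g/9 + 112/9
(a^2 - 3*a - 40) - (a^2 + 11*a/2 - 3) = -17*a/2 - 37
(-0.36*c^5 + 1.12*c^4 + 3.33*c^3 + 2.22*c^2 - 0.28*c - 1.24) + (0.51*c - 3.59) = -0.36*c^5 + 1.12*c^4 + 3.33*c^3 + 2.22*c^2 + 0.23*c - 4.83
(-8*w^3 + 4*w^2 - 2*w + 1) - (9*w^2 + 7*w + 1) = -8*w^3 - 5*w^2 - 9*w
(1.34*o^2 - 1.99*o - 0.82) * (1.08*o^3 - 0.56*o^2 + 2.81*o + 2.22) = 1.4472*o^5 - 2.8996*o^4 + 3.9942*o^3 - 2.1579*o^2 - 6.722*o - 1.8204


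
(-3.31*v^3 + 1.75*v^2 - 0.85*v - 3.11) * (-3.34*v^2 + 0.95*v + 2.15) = 11.0554*v^5 - 8.9895*v^4 - 2.615*v^3 + 13.3424*v^2 - 4.782*v - 6.6865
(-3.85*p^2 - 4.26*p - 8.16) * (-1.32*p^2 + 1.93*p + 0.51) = 5.082*p^4 - 1.8073*p^3 + 0.585900000000001*p^2 - 17.9214*p - 4.1616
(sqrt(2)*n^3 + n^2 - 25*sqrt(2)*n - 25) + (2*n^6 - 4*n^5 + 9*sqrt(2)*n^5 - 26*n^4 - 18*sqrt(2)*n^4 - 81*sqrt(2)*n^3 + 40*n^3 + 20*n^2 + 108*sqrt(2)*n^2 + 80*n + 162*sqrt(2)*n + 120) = 2*n^6 - 4*n^5 + 9*sqrt(2)*n^5 - 26*n^4 - 18*sqrt(2)*n^4 - 80*sqrt(2)*n^3 + 40*n^3 + 21*n^2 + 108*sqrt(2)*n^2 + 80*n + 137*sqrt(2)*n + 95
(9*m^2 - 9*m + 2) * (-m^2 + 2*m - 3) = -9*m^4 + 27*m^3 - 47*m^2 + 31*m - 6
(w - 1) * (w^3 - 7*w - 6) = w^4 - w^3 - 7*w^2 + w + 6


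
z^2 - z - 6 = (z - 3)*(z + 2)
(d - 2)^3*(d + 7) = d^4 + d^3 - 30*d^2 + 76*d - 56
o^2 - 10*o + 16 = (o - 8)*(o - 2)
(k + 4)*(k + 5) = k^2 + 9*k + 20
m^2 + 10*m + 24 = (m + 4)*(m + 6)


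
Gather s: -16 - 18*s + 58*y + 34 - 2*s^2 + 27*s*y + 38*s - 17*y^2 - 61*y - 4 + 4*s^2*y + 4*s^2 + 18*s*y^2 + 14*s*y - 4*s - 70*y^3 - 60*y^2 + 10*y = s^2*(4*y + 2) + s*(18*y^2 + 41*y + 16) - 70*y^3 - 77*y^2 + 7*y + 14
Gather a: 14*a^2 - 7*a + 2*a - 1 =14*a^2 - 5*a - 1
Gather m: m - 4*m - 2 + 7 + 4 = 9 - 3*m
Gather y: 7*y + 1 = 7*y + 1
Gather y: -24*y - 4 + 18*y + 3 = -6*y - 1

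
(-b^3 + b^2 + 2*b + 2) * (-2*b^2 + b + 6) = 2*b^5 - 3*b^4 - 9*b^3 + 4*b^2 + 14*b + 12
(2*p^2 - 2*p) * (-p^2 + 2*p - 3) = -2*p^4 + 6*p^3 - 10*p^2 + 6*p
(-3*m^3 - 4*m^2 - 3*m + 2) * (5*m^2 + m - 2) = -15*m^5 - 23*m^4 - 13*m^3 + 15*m^2 + 8*m - 4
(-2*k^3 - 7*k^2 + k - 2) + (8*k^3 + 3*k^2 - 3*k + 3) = 6*k^3 - 4*k^2 - 2*k + 1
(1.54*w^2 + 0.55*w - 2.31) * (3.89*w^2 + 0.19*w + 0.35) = 5.9906*w^4 + 2.4321*w^3 - 8.3424*w^2 - 0.2464*w - 0.8085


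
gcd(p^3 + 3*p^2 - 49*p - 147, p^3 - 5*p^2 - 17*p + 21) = p^2 - 4*p - 21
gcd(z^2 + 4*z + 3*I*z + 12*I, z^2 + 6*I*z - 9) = z + 3*I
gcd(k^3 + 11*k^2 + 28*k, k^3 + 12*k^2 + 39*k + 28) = k^2 + 11*k + 28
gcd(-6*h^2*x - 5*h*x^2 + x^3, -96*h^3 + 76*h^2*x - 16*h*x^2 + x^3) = -6*h + x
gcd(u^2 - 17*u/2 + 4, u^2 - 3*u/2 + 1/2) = u - 1/2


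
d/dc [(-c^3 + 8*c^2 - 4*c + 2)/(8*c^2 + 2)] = (-4*c^4 + 13*c^2 - 4)/(2*(16*c^4 + 8*c^2 + 1))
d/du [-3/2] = 0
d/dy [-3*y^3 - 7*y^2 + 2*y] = -9*y^2 - 14*y + 2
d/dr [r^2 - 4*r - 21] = 2*r - 4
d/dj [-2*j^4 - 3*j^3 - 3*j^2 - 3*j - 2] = -8*j^3 - 9*j^2 - 6*j - 3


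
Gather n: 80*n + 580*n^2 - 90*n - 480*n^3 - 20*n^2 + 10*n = -480*n^3 + 560*n^2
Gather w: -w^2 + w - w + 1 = 1 - w^2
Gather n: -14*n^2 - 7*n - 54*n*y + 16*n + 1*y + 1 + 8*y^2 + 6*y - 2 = -14*n^2 + n*(9 - 54*y) + 8*y^2 + 7*y - 1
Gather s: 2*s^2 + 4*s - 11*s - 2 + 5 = 2*s^2 - 7*s + 3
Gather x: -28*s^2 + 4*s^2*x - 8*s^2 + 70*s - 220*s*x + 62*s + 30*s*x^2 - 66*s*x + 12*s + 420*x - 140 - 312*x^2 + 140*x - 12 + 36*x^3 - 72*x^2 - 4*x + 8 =-36*s^2 + 144*s + 36*x^3 + x^2*(30*s - 384) + x*(4*s^2 - 286*s + 556) - 144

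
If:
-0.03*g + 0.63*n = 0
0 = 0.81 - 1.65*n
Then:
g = 10.31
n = 0.49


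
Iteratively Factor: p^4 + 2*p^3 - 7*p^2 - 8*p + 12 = (p - 1)*(p^3 + 3*p^2 - 4*p - 12) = (p - 1)*(p + 3)*(p^2 - 4) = (p - 2)*(p - 1)*(p + 3)*(p + 2)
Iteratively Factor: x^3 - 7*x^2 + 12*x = (x - 3)*(x^2 - 4*x) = (x - 4)*(x - 3)*(x)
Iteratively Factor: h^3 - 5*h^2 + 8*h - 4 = (h - 1)*(h^2 - 4*h + 4) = (h - 2)*(h - 1)*(h - 2)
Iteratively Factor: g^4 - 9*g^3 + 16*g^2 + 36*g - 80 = (g - 2)*(g^3 - 7*g^2 + 2*g + 40) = (g - 2)*(g + 2)*(g^2 - 9*g + 20) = (g - 4)*(g - 2)*(g + 2)*(g - 5)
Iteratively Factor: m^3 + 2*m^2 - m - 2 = (m + 1)*(m^2 + m - 2) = (m - 1)*(m + 1)*(m + 2)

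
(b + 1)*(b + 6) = b^2 + 7*b + 6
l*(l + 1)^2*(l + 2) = l^4 + 4*l^3 + 5*l^2 + 2*l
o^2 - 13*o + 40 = (o - 8)*(o - 5)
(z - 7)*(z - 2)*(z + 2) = z^3 - 7*z^2 - 4*z + 28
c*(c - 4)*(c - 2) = c^3 - 6*c^2 + 8*c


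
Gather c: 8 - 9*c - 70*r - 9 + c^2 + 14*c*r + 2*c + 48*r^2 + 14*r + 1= c^2 + c*(14*r - 7) + 48*r^2 - 56*r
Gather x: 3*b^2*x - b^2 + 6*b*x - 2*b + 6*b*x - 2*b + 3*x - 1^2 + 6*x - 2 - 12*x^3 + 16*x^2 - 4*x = -b^2 - 4*b - 12*x^3 + 16*x^2 + x*(3*b^2 + 12*b + 5) - 3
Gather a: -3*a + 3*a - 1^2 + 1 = 0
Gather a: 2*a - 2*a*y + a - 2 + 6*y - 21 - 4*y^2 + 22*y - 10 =a*(3 - 2*y) - 4*y^2 + 28*y - 33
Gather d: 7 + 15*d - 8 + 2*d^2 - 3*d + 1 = 2*d^2 + 12*d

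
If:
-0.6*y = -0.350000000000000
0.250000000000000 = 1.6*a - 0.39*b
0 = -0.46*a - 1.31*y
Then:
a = -1.66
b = -7.46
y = 0.58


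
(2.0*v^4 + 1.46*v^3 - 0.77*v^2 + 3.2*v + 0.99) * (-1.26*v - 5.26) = -2.52*v^5 - 12.3596*v^4 - 6.7094*v^3 + 0.0182000000000002*v^2 - 18.0794*v - 5.2074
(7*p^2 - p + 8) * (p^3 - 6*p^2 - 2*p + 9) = 7*p^5 - 43*p^4 + 17*p^2 - 25*p + 72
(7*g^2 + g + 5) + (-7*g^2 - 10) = g - 5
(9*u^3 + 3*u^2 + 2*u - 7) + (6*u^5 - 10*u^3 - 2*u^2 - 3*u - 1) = 6*u^5 - u^3 + u^2 - u - 8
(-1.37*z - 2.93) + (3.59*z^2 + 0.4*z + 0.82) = 3.59*z^2 - 0.97*z - 2.11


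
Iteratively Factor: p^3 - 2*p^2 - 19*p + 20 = (p - 5)*(p^2 + 3*p - 4) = (p - 5)*(p - 1)*(p + 4)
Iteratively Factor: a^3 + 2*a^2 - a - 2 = (a + 2)*(a^2 - 1) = (a - 1)*(a + 2)*(a + 1)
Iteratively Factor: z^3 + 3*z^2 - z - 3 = (z - 1)*(z^2 + 4*z + 3) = (z - 1)*(z + 3)*(z + 1)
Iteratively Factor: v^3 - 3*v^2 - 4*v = (v)*(v^2 - 3*v - 4) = v*(v + 1)*(v - 4)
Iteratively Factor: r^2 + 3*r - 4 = (r + 4)*(r - 1)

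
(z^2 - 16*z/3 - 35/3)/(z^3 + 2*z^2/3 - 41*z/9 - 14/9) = 3*(3*z^2 - 16*z - 35)/(9*z^3 + 6*z^2 - 41*z - 14)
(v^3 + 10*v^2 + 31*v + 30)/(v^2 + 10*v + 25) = (v^2 + 5*v + 6)/(v + 5)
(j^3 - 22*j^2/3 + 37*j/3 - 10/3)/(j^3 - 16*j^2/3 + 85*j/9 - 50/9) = 3*(3*j^2 - 16*j + 5)/(9*j^2 - 30*j + 25)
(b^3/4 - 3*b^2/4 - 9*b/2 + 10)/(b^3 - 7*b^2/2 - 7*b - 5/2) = (b^2 + 2*b - 8)/(2*(2*b^2 + 3*b + 1))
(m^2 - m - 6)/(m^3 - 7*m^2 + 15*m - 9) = (m + 2)/(m^2 - 4*m + 3)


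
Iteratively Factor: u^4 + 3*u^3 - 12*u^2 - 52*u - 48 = (u + 2)*(u^3 + u^2 - 14*u - 24) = (u - 4)*(u + 2)*(u^2 + 5*u + 6) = (u - 4)*(u + 2)^2*(u + 3)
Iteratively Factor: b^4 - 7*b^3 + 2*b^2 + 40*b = (b + 2)*(b^3 - 9*b^2 + 20*b) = (b - 5)*(b + 2)*(b^2 - 4*b) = b*(b - 5)*(b + 2)*(b - 4)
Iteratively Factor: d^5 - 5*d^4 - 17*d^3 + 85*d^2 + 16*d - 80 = (d - 1)*(d^4 - 4*d^3 - 21*d^2 + 64*d + 80) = (d - 4)*(d - 1)*(d^3 - 21*d - 20) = (d - 4)*(d - 1)*(d + 1)*(d^2 - d - 20) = (d - 4)*(d - 1)*(d + 1)*(d + 4)*(d - 5)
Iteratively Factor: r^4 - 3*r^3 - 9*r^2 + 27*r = (r - 3)*(r^3 - 9*r) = (r - 3)^2*(r^2 + 3*r) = (r - 3)^2*(r + 3)*(r)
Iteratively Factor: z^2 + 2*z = (z + 2)*(z)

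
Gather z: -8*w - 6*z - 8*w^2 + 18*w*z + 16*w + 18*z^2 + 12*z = -8*w^2 + 8*w + 18*z^2 + z*(18*w + 6)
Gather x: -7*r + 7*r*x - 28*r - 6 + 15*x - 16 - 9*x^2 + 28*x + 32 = -35*r - 9*x^2 + x*(7*r + 43) + 10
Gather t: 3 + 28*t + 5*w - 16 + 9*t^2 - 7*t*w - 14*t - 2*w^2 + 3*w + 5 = 9*t^2 + t*(14 - 7*w) - 2*w^2 + 8*w - 8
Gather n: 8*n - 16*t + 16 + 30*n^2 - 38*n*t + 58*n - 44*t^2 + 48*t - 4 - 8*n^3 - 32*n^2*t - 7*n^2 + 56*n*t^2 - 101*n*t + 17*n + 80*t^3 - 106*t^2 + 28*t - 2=-8*n^3 + n^2*(23 - 32*t) + n*(56*t^2 - 139*t + 83) + 80*t^3 - 150*t^2 + 60*t + 10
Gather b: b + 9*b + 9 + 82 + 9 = 10*b + 100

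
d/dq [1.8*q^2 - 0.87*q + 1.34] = 3.6*q - 0.87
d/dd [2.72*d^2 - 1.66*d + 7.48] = 5.44*d - 1.66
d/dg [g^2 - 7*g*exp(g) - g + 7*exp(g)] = -7*g*exp(g) + 2*g - 1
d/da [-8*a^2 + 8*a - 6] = 8 - 16*a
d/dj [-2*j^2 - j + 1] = -4*j - 1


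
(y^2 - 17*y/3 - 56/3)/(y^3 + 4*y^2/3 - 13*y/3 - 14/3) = (y - 8)/(y^2 - y - 2)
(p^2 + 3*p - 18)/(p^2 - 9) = (p + 6)/(p + 3)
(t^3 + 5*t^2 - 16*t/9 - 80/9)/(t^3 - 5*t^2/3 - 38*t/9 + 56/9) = (3*t^2 + 19*t + 20)/(3*t^2 - t - 14)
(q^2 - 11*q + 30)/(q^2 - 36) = (q - 5)/(q + 6)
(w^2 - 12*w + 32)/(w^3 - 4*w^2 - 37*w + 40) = (w - 4)/(w^2 + 4*w - 5)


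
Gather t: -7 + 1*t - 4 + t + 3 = 2*t - 8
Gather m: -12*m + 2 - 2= -12*m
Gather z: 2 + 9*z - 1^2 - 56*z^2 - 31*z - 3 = -56*z^2 - 22*z - 2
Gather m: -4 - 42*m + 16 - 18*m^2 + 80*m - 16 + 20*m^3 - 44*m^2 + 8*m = 20*m^3 - 62*m^2 + 46*m - 4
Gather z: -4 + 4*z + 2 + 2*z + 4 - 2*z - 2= 4*z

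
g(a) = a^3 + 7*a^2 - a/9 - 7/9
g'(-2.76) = -15.90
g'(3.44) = 83.55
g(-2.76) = 31.83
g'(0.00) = -0.11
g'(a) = 3*a^2 + 14*a - 1/9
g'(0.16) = 2.21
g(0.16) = -0.61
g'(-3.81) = -9.90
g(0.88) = 5.23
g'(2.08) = 41.99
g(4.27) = 204.23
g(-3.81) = 45.95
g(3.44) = 122.38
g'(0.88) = 14.53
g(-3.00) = 35.56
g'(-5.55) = 14.60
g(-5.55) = 44.50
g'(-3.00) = -15.11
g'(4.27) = 114.37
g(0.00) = -0.78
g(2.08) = 38.27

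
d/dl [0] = 0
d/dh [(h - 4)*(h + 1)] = 2*h - 3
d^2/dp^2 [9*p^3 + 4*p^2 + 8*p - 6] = 54*p + 8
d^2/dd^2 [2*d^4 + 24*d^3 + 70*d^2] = 24*d^2 + 144*d + 140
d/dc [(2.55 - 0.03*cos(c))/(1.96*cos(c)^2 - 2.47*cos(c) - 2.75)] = (-0.0588*cos(c)^2 + 9.996*cos(c) - 6.381)*sin(c)/(3.8416*cos(c)^4 - 9.6824*cos(c)^3 - 4.6791*cos(c)^2 + 13.585*cos(c) + 7.5625)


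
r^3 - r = r*(r - 1)*(r + 1)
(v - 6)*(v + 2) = v^2 - 4*v - 12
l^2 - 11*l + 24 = (l - 8)*(l - 3)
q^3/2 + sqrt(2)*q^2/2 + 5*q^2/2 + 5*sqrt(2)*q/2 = q*(q/2 + sqrt(2)/2)*(q + 5)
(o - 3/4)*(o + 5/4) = o^2 + o/2 - 15/16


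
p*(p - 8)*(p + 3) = p^3 - 5*p^2 - 24*p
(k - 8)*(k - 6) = k^2 - 14*k + 48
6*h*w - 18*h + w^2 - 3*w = (6*h + w)*(w - 3)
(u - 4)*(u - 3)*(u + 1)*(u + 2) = u^4 - 4*u^3 - 7*u^2 + 22*u + 24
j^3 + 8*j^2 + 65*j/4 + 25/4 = (j + 1/2)*(j + 5/2)*(j + 5)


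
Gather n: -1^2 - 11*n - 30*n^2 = -30*n^2 - 11*n - 1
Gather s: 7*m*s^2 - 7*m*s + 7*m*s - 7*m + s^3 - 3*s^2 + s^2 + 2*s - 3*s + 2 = -7*m + s^3 + s^2*(7*m - 2) - s + 2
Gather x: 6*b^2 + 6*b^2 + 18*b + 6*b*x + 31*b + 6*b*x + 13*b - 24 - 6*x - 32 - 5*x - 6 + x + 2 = 12*b^2 + 62*b + x*(12*b - 10) - 60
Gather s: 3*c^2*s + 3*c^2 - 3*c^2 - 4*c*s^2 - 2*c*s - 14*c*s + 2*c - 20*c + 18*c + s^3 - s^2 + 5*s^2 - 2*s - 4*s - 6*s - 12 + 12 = s^3 + s^2*(4 - 4*c) + s*(3*c^2 - 16*c - 12)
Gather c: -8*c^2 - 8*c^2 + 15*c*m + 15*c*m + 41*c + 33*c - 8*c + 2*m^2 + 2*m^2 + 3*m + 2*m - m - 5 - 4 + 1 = -16*c^2 + c*(30*m + 66) + 4*m^2 + 4*m - 8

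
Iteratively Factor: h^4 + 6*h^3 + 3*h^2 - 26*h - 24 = (h - 2)*(h^3 + 8*h^2 + 19*h + 12) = (h - 2)*(h + 4)*(h^2 + 4*h + 3) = (h - 2)*(h + 3)*(h + 4)*(h + 1)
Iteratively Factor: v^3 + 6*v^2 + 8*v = (v + 2)*(v^2 + 4*v) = v*(v + 2)*(v + 4)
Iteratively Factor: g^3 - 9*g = (g)*(g^2 - 9) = g*(g + 3)*(g - 3)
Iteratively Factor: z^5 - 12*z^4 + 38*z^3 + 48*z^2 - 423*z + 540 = (z - 5)*(z^4 - 7*z^3 + 3*z^2 + 63*z - 108) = (z - 5)*(z - 3)*(z^3 - 4*z^2 - 9*z + 36) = (z - 5)*(z - 4)*(z - 3)*(z^2 - 9) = (z - 5)*(z - 4)*(z - 3)^2*(z + 3)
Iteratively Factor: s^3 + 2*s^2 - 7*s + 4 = (s - 1)*(s^2 + 3*s - 4) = (s - 1)^2*(s + 4)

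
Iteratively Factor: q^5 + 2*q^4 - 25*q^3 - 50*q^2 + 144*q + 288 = (q + 3)*(q^4 - q^3 - 22*q^2 + 16*q + 96) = (q - 4)*(q + 3)*(q^3 + 3*q^2 - 10*q - 24) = (q - 4)*(q - 3)*(q + 3)*(q^2 + 6*q + 8) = (q - 4)*(q - 3)*(q + 3)*(q + 4)*(q + 2)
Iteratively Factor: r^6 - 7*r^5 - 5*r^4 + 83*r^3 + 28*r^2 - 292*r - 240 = (r - 4)*(r^5 - 3*r^4 - 17*r^3 + 15*r^2 + 88*r + 60) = (r - 5)*(r - 4)*(r^4 + 2*r^3 - 7*r^2 - 20*r - 12) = (r - 5)*(r - 4)*(r + 1)*(r^3 + r^2 - 8*r - 12) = (r - 5)*(r - 4)*(r + 1)*(r + 2)*(r^2 - r - 6) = (r - 5)*(r - 4)*(r - 3)*(r + 1)*(r + 2)*(r + 2)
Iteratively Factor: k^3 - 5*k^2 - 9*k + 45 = (k - 3)*(k^2 - 2*k - 15) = (k - 3)*(k + 3)*(k - 5)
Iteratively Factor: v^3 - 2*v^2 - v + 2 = (v - 2)*(v^2 - 1) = (v - 2)*(v + 1)*(v - 1)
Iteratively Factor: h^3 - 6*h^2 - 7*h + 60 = (h - 5)*(h^2 - h - 12) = (h - 5)*(h - 4)*(h + 3)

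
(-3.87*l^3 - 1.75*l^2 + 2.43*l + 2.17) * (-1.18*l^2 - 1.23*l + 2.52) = 4.5666*l^5 + 6.8251*l^4 - 10.4673*l^3 - 9.9595*l^2 + 3.4545*l + 5.4684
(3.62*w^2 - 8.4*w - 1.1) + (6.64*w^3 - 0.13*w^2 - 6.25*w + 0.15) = 6.64*w^3 + 3.49*w^2 - 14.65*w - 0.95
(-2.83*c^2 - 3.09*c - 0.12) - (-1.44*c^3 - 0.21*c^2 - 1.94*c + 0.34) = 1.44*c^3 - 2.62*c^2 - 1.15*c - 0.46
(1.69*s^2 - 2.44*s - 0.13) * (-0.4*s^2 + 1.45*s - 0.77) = -0.676*s^4 + 3.4265*s^3 - 4.7873*s^2 + 1.6903*s + 0.1001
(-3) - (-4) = 1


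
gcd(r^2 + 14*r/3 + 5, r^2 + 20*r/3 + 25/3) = r + 5/3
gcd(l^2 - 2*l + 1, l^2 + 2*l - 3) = l - 1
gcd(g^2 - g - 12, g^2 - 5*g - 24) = g + 3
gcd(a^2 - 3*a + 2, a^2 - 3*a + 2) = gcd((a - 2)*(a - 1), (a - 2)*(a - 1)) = a^2 - 3*a + 2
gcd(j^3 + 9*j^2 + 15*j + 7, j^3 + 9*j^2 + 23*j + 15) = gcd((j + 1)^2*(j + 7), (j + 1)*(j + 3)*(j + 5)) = j + 1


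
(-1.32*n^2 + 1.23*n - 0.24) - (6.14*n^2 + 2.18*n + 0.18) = -7.46*n^2 - 0.95*n - 0.42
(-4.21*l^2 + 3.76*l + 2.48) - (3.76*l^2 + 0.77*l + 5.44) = -7.97*l^2 + 2.99*l - 2.96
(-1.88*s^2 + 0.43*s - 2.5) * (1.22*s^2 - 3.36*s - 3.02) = -2.2936*s^4 + 6.8414*s^3 + 1.1828*s^2 + 7.1014*s + 7.55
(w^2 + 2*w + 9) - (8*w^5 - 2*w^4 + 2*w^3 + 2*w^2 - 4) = -8*w^5 + 2*w^4 - 2*w^3 - w^2 + 2*w + 13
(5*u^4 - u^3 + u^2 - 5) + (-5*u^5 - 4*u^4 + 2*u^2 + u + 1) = -5*u^5 + u^4 - u^3 + 3*u^2 + u - 4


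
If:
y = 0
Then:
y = 0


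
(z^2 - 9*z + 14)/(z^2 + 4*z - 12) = (z - 7)/(z + 6)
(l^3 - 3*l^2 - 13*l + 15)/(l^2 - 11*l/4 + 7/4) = 4*(l^2 - 2*l - 15)/(4*l - 7)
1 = 1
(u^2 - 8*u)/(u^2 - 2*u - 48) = u/(u + 6)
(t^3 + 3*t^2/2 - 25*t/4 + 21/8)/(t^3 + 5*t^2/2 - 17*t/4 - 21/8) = (2*t - 1)/(2*t + 1)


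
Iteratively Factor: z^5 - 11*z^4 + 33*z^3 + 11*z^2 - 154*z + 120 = (z - 4)*(z^4 - 7*z^3 + 5*z^2 + 31*z - 30) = (z - 4)*(z - 1)*(z^3 - 6*z^2 - z + 30) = (z - 4)*(z - 3)*(z - 1)*(z^2 - 3*z - 10) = (z - 4)*(z - 3)*(z - 1)*(z + 2)*(z - 5)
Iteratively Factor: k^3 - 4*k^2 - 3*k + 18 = (k + 2)*(k^2 - 6*k + 9) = (k - 3)*(k + 2)*(k - 3)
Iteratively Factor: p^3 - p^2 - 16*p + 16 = (p - 4)*(p^2 + 3*p - 4) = (p - 4)*(p - 1)*(p + 4)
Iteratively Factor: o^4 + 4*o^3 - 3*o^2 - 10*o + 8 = (o + 2)*(o^3 + 2*o^2 - 7*o + 4) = (o - 1)*(o + 2)*(o^2 + 3*o - 4) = (o - 1)^2*(o + 2)*(o + 4)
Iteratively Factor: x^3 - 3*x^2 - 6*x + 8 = (x - 4)*(x^2 + x - 2) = (x - 4)*(x + 2)*(x - 1)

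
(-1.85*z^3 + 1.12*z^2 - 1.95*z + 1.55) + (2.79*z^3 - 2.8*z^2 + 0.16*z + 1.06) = 0.94*z^3 - 1.68*z^2 - 1.79*z + 2.61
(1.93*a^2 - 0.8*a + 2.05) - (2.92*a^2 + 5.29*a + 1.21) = -0.99*a^2 - 6.09*a + 0.84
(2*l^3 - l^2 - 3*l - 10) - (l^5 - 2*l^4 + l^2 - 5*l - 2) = -l^5 + 2*l^4 + 2*l^3 - 2*l^2 + 2*l - 8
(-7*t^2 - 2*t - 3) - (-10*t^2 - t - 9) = 3*t^2 - t + 6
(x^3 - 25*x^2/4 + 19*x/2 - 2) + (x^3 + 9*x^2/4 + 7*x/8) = 2*x^3 - 4*x^2 + 83*x/8 - 2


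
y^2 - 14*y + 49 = (y - 7)^2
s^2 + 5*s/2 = s*(s + 5/2)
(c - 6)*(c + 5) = c^2 - c - 30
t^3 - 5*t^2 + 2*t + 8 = (t - 4)*(t - 2)*(t + 1)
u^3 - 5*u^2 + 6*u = u*(u - 3)*(u - 2)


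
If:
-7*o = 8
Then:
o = -8/7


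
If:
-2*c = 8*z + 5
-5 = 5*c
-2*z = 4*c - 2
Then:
No Solution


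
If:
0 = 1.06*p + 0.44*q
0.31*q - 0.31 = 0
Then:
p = -0.42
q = 1.00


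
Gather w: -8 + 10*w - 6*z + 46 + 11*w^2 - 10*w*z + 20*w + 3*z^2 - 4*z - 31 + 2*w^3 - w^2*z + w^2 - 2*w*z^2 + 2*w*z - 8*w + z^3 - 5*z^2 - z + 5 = 2*w^3 + w^2*(12 - z) + w*(-2*z^2 - 8*z + 22) + z^3 - 2*z^2 - 11*z + 12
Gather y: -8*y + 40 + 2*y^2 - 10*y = 2*y^2 - 18*y + 40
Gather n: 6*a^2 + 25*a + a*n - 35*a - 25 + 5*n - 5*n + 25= 6*a^2 + a*n - 10*a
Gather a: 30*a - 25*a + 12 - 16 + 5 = 5*a + 1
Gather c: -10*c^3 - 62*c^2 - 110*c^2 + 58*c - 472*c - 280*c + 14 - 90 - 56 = -10*c^3 - 172*c^2 - 694*c - 132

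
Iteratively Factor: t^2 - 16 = (t + 4)*(t - 4)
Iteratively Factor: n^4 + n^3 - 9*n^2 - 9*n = (n)*(n^3 + n^2 - 9*n - 9) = n*(n + 3)*(n^2 - 2*n - 3) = n*(n - 3)*(n + 3)*(n + 1)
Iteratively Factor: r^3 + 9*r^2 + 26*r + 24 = (r + 3)*(r^2 + 6*r + 8) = (r + 3)*(r + 4)*(r + 2)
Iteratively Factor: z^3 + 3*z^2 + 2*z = (z)*(z^2 + 3*z + 2) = z*(z + 1)*(z + 2)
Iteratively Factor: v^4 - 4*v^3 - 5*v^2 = (v - 5)*(v^3 + v^2) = v*(v - 5)*(v^2 + v) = v^2*(v - 5)*(v + 1)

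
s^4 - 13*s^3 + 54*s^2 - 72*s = s*(s - 6)*(s - 4)*(s - 3)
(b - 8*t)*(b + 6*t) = b^2 - 2*b*t - 48*t^2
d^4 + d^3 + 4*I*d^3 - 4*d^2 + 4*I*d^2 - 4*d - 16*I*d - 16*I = (d - 2)*(d + 1)*(d + 2)*(d + 4*I)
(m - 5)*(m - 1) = m^2 - 6*m + 5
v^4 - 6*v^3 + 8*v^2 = v^2*(v - 4)*(v - 2)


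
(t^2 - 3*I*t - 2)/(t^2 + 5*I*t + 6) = (t - 2*I)/(t + 6*I)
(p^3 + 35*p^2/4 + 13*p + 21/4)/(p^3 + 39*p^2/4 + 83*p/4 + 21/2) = (p + 1)/(p + 2)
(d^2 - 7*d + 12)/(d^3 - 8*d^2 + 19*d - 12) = 1/(d - 1)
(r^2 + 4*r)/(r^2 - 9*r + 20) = r*(r + 4)/(r^2 - 9*r + 20)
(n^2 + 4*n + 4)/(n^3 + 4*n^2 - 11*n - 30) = (n + 2)/(n^2 + 2*n - 15)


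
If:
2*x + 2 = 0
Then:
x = -1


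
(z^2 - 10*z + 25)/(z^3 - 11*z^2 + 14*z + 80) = (z - 5)/(z^2 - 6*z - 16)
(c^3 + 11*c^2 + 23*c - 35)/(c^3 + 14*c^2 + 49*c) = (c^2 + 4*c - 5)/(c*(c + 7))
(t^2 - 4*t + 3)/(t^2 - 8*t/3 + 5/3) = 3*(t - 3)/(3*t - 5)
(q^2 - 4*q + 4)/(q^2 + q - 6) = (q - 2)/(q + 3)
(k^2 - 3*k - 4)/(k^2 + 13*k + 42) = (k^2 - 3*k - 4)/(k^2 + 13*k + 42)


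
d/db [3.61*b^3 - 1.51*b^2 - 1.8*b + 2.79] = 10.83*b^2 - 3.02*b - 1.8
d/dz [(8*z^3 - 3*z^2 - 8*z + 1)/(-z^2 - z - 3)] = (-8*z^4 - 16*z^3 - 77*z^2 + 20*z + 25)/(z^4 + 2*z^3 + 7*z^2 + 6*z + 9)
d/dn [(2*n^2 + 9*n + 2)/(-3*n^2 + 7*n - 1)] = (41*n^2 + 8*n - 23)/(9*n^4 - 42*n^3 + 55*n^2 - 14*n + 1)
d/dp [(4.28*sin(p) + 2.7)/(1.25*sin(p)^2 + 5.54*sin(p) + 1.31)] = (-6.75*sin(p) + 2.675*cos(2*p) - 12.0262)*cos(p)/(1.25*sin(p)^2 + 5.54*sin(p) + 1.31)^2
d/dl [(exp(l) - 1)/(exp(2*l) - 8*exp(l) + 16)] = (-exp(l) - 2)*exp(l)/(exp(3*l) - 12*exp(2*l) + 48*exp(l) - 64)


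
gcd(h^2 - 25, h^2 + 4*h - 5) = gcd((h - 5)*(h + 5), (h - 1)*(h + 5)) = h + 5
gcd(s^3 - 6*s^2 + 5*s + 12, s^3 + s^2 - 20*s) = s - 4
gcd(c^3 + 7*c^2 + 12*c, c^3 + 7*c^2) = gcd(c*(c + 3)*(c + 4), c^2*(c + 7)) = c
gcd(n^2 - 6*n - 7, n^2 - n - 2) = n + 1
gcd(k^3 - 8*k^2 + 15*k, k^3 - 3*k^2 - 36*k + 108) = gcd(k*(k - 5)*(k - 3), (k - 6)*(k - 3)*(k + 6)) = k - 3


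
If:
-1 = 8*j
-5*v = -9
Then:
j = -1/8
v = 9/5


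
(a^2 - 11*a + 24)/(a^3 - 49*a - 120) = (a - 3)/(a^2 + 8*a + 15)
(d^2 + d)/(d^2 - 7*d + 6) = d*(d + 1)/(d^2 - 7*d + 6)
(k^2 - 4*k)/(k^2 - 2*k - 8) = k/(k + 2)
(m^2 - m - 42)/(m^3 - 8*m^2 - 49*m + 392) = (m + 6)/(m^2 - m - 56)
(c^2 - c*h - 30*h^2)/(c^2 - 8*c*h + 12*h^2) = (c + 5*h)/(c - 2*h)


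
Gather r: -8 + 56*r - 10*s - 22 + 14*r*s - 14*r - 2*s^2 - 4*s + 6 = r*(14*s + 42) - 2*s^2 - 14*s - 24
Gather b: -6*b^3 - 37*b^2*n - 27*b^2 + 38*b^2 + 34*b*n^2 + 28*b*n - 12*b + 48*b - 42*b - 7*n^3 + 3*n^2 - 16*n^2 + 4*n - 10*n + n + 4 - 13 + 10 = -6*b^3 + b^2*(11 - 37*n) + b*(34*n^2 + 28*n - 6) - 7*n^3 - 13*n^2 - 5*n + 1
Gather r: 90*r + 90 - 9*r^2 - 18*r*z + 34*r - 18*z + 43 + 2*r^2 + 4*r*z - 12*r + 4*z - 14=-7*r^2 + r*(112 - 14*z) - 14*z + 119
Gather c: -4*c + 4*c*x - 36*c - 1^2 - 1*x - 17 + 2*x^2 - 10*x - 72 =c*(4*x - 40) + 2*x^2 - 11*x - 90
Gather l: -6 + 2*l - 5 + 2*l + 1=4*l - 10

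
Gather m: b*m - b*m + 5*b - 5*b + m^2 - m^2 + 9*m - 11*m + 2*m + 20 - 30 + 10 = 0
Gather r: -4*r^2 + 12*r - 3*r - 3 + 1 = -4*r^2 + 9*r - 2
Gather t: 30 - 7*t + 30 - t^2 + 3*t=-t^2 - 4*t + 60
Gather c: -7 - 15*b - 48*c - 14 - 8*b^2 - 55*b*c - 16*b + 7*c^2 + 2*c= -8*b^2 - 31*b + 7*c^2 + c*(-55*b - 46) - 21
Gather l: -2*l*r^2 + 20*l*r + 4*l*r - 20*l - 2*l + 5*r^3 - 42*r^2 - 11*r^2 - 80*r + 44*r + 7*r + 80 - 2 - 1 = l*(-2*r^2 + 24*r - 22) + 5*r^3 - 53*r^2 - 29*r + 77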